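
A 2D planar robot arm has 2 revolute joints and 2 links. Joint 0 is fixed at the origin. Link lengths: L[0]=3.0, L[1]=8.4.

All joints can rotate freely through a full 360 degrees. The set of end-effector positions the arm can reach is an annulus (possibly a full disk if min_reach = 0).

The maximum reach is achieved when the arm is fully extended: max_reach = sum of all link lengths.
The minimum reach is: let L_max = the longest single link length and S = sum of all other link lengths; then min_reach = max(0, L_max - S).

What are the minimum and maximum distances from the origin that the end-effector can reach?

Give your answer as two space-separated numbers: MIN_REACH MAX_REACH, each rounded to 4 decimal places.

Link lengths: [3.0, 8.4]
max_reach = 3 + 8.4 = 11.4
L_max = max([3.0, 8.4]) = 8.4
S (sum of others) = 11.4 - 8.4 = 3
min_reach = max(0, 8.4 - 3) = max(0, 5.4) = 5.4

Answer: 5.4000 11.4000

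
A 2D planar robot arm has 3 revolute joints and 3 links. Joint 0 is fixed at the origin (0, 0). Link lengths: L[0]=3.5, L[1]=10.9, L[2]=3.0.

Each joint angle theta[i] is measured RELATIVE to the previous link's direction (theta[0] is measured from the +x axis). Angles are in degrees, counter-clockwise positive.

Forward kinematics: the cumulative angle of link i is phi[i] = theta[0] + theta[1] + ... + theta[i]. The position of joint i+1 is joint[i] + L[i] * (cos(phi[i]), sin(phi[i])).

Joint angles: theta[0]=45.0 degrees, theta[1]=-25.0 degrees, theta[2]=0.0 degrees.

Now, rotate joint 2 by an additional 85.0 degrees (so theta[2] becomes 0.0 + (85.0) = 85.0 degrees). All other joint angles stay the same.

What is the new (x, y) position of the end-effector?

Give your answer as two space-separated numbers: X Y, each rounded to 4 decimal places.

joint[0] = (0.0000, 0.0000)  (base)
link 0: phi[0] = 45 = 45 deg
  cos(45 deg) = 0.7071, sin(45 deg) = 0.7071
  joint[1] = (0.0000, 0.0000) + 3.5 * (0.7071, 0.7071) = (0.0000 + 2.4749, 0.0000 + 2.4749) = (2.4749, 2.4749)
link 1: phi[1] = 45 + -25 = 20 deg
  cos(20 deg) = 0.9397, sin(20 deg) = 0.3420
  joint[2] = (2.4749, 2.4749) + 10.9 * (0.9397, 0.3420) = (2.4749 + 10.2426, 2.4749 + 3.7280) = (12.7175, 6.2029)
link 2: phi[2] = 45 + -25 + 85 = 105 deg
  cos(105 deg) = -0.2588, sin(105 deg) = 0.9659
  joint[3] = (12.7175, 6.2029) + 3 * (-0.2588, 0.9659) = (12.7175 + -0.7765, 6.2029 + 2.8978) = (11.9411, 9.1007)
End effector: (11.9411, 9.1007)

Answer: 11.9411 9.1007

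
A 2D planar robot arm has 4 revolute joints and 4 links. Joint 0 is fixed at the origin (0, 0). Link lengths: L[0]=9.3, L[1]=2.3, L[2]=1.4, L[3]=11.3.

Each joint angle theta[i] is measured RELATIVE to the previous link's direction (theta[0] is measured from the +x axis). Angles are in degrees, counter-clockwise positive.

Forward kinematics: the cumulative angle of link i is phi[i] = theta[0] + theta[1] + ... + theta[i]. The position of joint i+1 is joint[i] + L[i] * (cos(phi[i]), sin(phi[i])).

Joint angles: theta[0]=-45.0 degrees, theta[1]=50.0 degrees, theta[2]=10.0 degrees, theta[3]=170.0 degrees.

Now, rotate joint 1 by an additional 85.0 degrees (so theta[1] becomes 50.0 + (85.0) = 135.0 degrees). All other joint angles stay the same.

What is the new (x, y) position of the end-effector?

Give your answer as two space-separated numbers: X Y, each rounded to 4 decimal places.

joint[0] = (0.0000, 0.0000)  (base)
link 0: phi[0] = -45 = -45 deg
  cos(-45 deg) = 0.7071, sin(-45 deg) = -0.7071
  joint[1] = (0.0000, 0.0000) + 9.3 * (0.7071, -0.7071) = (0.0000 + 6.5761, 0.0000 + -6.5761) = (6.5761, -6.5761)
link 1: phi[1] = -45 + 135 = 90 deg
  cos(90 deg) = 0.0000, sin(90 deg) = 1.0000
  joint[2] = (6.5761, -6.5761) + 2.3 * (0.0000, 1.0000) = (6.5761 + 0.0000, -6.5761 + 2.3000) = (6.5761, -4.2761)
link 2: phi[2] = -45 + 135 + 10 = 100 deg
  cos(100 deg) = -0.1736, sin(100 deg) = 0.9848
  joint[3] = (6.5761, -4.2761) + 1.4 * (-0.1736, 0.9848) = (6.5761 + -0.2431, -4.2761 + 1.3787) = (6.3330, -2.8974)
link 3: phi[3] = -45 + 135 + 10 + 170 = 270 deg
  cos(270 deg) = -0.0000, sin(270 deg) = -1.0000
  joint[4] = (6.3330, -2.8974) + 11.3 * (-0.0000, -1.0000) = (6.3330 + -0.0000, -2.8974 + -11.3000) = (6.3330, -14.1974)
End effector: (6.3330, -14.1974)

Answer: 6.3330 -14.1974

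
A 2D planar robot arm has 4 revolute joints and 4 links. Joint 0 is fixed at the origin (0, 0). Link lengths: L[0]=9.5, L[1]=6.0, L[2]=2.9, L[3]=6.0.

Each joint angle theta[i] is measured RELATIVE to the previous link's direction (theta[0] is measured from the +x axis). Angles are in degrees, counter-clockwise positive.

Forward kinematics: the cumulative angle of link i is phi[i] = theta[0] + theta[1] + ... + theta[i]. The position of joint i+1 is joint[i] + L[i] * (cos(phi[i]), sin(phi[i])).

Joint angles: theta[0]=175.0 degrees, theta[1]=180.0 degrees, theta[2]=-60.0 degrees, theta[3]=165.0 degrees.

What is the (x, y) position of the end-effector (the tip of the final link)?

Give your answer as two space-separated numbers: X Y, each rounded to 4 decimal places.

Answer: -3.3030 3.5856

Derivation:
joint[0] = (0.0000, 0.0000)  (base)
link 0: phi[0] = 175 = 175 deg
  cos(175 deg) = -0.9962, sin(175 deg) = 0.0872
  joint[1] = (0.0000, 0.0000) + 9.5 * (-0.9962, 0.0872) = (0.0000 + -9.4638, 0.0000 + 0.8280) = (-9.4638, 0.8280)
link 1: phi[1] = 175 + 180 = 355 deg
  cos(355 deg) = 0.9962, sin(355 deg) = -0.0872
  joint[2] = (-9.4638, 0.8280) + 6 * (0.9962, -0.0872) = (-9.4638 + 5.9772, 0.8280 + -0.5229) = (-3.4867, 0.3050)
link 2: phi[2] = 175 + 180 + -60 = 295 deg
  cos(295 deg) = 0.4226, sin(295 deg) = -0.9063
  joint[3] = (-3.4867, 0.3050) + 2.9 * (0.4226, -0.9063) = (-3.4867 + 1.2256, 0.3050 + -2.6283) = (-2.2611, -2.3232)
link 3: phi[3] = 175 + 180 + -60 + 165 = 460 deg
  cos(460 deg) = -0.1736, sin(460 deg) = 0.9848
  joint[4] = (-2.2611, -2.3232) + 6 * (-0.1736, 0.9848) = (-2.2611 + -1.0419, -2.3232 + 5.9088) = (-3.3030, 3.5856)
End effector: (-3.3030, 3.5856)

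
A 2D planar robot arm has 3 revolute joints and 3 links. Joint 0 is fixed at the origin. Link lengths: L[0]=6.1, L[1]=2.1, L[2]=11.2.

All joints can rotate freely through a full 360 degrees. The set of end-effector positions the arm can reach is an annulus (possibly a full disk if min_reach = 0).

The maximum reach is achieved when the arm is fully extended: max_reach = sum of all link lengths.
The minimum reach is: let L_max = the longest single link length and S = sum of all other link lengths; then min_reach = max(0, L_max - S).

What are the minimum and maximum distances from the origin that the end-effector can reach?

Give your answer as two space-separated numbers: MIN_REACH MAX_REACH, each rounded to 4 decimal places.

Answer: 3.0000 19.4000

Derivation:
Link lengths: [6.1, 2.1, 11.2]
max_reach = 6.1 + 2.1 + 11.2 = 19.4
L_max = max([6.1, 2.1, 11.2]) = 11.2
S (sum of others) = 19.4 - 11.2 = 8.2
min_reach = max(0, 11.2 - 8.2) = max(0, 3) = 3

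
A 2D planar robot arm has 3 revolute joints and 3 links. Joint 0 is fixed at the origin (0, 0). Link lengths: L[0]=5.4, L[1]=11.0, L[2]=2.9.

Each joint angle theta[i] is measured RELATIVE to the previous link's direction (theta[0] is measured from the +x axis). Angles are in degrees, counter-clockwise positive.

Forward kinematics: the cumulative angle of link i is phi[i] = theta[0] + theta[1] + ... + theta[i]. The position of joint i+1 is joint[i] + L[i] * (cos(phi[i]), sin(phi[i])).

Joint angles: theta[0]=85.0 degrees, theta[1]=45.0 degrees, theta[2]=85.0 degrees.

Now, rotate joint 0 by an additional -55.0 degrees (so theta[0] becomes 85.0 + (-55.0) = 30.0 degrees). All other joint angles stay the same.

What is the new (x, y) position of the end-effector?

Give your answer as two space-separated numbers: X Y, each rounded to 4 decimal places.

Answer: 4.7984 14.3170

Derivation:
joint[0] = (0.0000, 0.0000)  (base)
link 0: phi[0] = 30 = 30 deg
  cos(30 deg) = 0.8660, sin(30 deg) = 0.5000
  joint[1] = (0.0000, 0.0000) + 5.4 * (0.8660, 0.5000) = (0.0000 + 4.6765, 0.0000 + 2.7000) = (4.6765, 2.7000)
link 1: phi[1] = 30 + 45 = 75 deg
  cos(75 deg) = 0.2588, sin(75 deg) = 0.9659
  joint[2] = (4.6765, 2.7000) + 11 * (0.2588, 0.9659) = (4.6765 + 2.8470, 2.7000 + 10.6252) = (7.5235, 13.3252)
link 2: phi[2] = 30 + 45 + 85 = 160 deg
  cos(160 deg) = -0.9397, sin(160 deg) = 0.3420
  joint[3] = (7.5235, 13.3252) + 2.9 * (-0.9397, 0.3420) = (7.5235 + -2.7251, 13.3252 + 0.9919) = (4.7984, 14.3170)
End effector: (4.7984, 14.3170)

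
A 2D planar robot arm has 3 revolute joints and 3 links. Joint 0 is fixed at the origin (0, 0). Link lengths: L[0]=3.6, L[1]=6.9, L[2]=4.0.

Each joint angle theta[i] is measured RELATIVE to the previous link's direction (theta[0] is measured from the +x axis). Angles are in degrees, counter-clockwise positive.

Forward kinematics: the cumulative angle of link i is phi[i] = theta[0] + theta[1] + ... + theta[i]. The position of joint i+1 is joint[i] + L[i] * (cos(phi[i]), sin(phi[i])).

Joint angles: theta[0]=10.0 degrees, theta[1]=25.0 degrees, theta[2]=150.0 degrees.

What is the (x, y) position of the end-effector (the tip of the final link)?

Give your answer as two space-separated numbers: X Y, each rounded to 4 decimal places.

joint[0] = (0.0000, 0.0000)  (base)
link 0: phi[0] = 10 = 10 deg
  cos(10 deg) = 0.9848, sin(10 deg) = 0.1736
  joint[1] = (0.0000, 0.0000) + 3.6 * (0.9848, 0.1736) = (0.0000 + 3.5453, 0.0000 + 0.6251) = (3.5453, 0.6251)
link 1: phi[1] = 10 + 25 = 35 deg
  cos(35 deg) = 0.8192, sin(35 deg) = 0.5736
  joint[2] = (3.5453, 0.6251) + 6.9 * (0.8192, 0.5736) = (3.5453 + 5.6521, 0.6251 + 3.9577) = (9.1975, 4.5828)
link 2: phi[2] = 10 + 25 + 150 = 185 deg
  cos(185 deg) = -0.9962, sin(185 deg) = -0.0872
  joint[3] = (9.1975, 4.5828) + 4 * (-0.9962, -0.0872) = (9.1975 + -3.9848, 4.5828 + -0.3486) = (5.2127, 4.2342)
End effector: (5.2127, 4.2342)

Answer: 5.2127 4.2342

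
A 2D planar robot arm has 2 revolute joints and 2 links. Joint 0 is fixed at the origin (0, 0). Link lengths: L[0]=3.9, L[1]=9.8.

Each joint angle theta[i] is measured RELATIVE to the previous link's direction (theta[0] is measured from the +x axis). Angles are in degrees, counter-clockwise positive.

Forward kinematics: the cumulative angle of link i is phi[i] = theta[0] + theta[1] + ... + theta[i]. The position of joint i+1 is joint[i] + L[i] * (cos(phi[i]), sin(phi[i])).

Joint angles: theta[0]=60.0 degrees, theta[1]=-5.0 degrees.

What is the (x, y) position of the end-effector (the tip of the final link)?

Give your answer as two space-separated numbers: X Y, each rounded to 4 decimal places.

joint[0] = (0.0000, 0.0000)  (base)
link 0: phi[0] = 60 = 60 deg
  cos(60 deg) = 0.5000, sin(60 deg) = 0.8660
  joint[1] = (0.0000, 0.0000) + 3.9 * (0.5000, 0.8660) = (0.0000 + 1.9500, 0.0000 + 3.3775) = (1.9500, 3.3775)
link 1: phi[1] = 60 + -5 = 55 deg
  cos(55 deg) = 0.5736, sin(55 deg) = 0.8192
  joint[2] = (1.9500, 3.3775) + 9.8 * (0.5736, 0.8192) = (1.9500 + 5.6210, 3.3775 + 8.0277) = (7.5710, 11.4052)
End effector: (7.5710, 11.4052)

Answer: 7.5710 11.4052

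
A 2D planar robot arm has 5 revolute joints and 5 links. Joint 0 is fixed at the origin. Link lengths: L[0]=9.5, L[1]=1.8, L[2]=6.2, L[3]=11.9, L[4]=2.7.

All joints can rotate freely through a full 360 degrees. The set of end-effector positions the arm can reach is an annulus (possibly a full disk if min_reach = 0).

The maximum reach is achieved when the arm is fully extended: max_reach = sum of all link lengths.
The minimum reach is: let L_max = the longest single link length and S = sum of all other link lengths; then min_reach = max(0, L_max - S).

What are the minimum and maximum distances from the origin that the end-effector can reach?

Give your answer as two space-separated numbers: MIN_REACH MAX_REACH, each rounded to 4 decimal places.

Link lengths: [9.5, 1.8, 6.2, 11.9, 2.7]
max_reach = 9.5 + 1.8 + 6.2 + 11.9 + 2.7 = 32.1
L_max = max([9.5, 1.8, 6.2, 11.9, 2.7]) = 11.9
S (sum of others) = 32.1 - 11.9 = 20.2
min_reach = max(0, 11.9 - 20.2) = max(0, -8.3) = 0

Answer: 0.0000 32.1000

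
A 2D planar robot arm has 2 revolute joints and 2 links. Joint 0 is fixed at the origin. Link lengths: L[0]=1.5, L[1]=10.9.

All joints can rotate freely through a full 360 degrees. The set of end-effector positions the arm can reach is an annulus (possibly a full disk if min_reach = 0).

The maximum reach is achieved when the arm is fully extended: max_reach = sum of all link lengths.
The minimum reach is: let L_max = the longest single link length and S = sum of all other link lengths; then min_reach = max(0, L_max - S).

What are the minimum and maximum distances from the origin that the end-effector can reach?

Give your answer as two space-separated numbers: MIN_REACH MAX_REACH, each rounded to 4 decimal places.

Link lengths: [1.5, 10.9]
max_reach = 1.5 + 10.9 = 12.4
L_max = max([1.5, 10.9]) = 10.9
S (sum of others) = 12.4 - 10.9 = 1.5
min_reach = max(0, 10.9 - 1.5) = max(0, 9.4) = 9.4

Answer: 9.4000 12.4000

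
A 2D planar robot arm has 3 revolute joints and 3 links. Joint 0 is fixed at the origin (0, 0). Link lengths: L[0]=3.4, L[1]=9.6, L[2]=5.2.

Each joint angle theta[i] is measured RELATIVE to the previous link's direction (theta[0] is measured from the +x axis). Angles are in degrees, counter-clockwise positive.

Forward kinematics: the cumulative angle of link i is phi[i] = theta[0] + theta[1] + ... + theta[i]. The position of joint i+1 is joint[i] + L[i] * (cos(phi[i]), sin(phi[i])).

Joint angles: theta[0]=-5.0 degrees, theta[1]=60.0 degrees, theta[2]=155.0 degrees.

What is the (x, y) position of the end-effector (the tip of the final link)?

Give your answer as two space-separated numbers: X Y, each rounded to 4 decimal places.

Answer: 4.3901 4.9675

Derivation:
joint[0] = (0.0000, 0.0000)  (base)
link 0: phi[0] = -5 = -5 deg
  cos(-5 deg) = 0.9962, sin(-5 deg) = -0.0872
  joint[1] = (0.0000, 0.0000) + 3.4 * (0.9962, -0.0872) = (0.0000 + 3.3871, 0.0000 + -0.2963) = (3.3871, -0.2963)
link 1: phi[1] = -5 + 60 = 55 deg
  cos(55 deg) = 0.5736, sin(55 deg) = 0.8192
  joint[2] = (3.3871, -0.2963) + 9.6 * (0.5736, 0.8192) = (3.3871 + 5.5063, -0.2963 + 7.8639) = (8.8934, 7.5675)
link 2: phi[2] = -5 + 60 + 155 = 210 deg
  cos(210 deg) = -0.8660, sin(210 deg) = -0.5000
  joint[3] = (8.8934, 7.5675) + 5.2 * (-0.8660, -0.5000) = (8.8934 + -4.5033, 7.5675 + -2.6000) = (4.3901, 4.9675)
End effector: (4.3901, 4.9675)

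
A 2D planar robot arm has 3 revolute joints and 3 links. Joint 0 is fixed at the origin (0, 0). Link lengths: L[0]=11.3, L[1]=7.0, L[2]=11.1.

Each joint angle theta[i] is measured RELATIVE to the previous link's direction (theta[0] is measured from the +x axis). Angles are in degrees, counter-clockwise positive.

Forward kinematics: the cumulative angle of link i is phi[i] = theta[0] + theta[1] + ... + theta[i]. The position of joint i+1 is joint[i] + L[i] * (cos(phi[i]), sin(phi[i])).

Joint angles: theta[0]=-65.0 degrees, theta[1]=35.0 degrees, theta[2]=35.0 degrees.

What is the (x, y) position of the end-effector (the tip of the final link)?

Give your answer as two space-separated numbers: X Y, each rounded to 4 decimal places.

joint[0] = (0.0000, 0.0000)  (base)
link 0: phi[0] = -65 = -65 deg
  cos(-65 deg) = 0.4226, sin(-65 deg) = -0.9063
  joint[1] = (0.0000, 0.0000) + 11.3 * (0.4226, -0.9063) = (0.0000 + 4.7756, 0.0000 + -10.2413) = (4.7756, -10.2413)
link 1: phi[1] = -65 + 35 = -30 deg
  cos(-30 deg) = 0.8660, sin(-30 deg) = -0.5000
  joint[2] = (4.7756, -10.2413) + 7 * (0.8660, -0.5000) = (4.7756 + 6.0622, -10.2413 + -3.5000) = (10.8378, -13.7413)
link 2: phi[2] = -65 + 35 + 35 = 5 deg
  cos(5 deg) = 0.9962, sin(5 deg) = 0.0872
  joint[3] = (10.8378, -13.7413) + 11.1 * (0.9962, 0.0872) = (10.8378 + 11.0578, -13.7413 + 0.9674) = (21.8955, -12.7738)
End effector: (21.8955, -12.7738)

Answer: 21.8955 -12.7738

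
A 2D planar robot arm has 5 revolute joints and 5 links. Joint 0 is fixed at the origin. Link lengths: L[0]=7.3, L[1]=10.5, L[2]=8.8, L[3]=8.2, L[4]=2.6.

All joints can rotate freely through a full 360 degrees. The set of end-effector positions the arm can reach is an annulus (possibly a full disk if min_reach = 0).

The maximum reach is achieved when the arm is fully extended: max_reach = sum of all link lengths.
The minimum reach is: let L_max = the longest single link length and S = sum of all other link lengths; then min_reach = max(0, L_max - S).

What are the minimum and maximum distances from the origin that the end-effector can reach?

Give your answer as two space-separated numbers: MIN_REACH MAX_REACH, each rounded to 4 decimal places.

Answer: 0.0000 37.4000

Derivation:
Link lengths: [7.3, 10.5, 8.8, 8.2, 2.6]
max_reach = 7.3 + 10.5 + 8.8 + 8.2 + 2.6 = 37.4
L_max = max([7.3, 10.5, 8.8, 8.2, 2.6]) = 10.5
S (sum of others) = 37.4 - 10.5 = 26.9
min_reach = max(0, 10.5 - 26.9) = max(0, -16.4) = 0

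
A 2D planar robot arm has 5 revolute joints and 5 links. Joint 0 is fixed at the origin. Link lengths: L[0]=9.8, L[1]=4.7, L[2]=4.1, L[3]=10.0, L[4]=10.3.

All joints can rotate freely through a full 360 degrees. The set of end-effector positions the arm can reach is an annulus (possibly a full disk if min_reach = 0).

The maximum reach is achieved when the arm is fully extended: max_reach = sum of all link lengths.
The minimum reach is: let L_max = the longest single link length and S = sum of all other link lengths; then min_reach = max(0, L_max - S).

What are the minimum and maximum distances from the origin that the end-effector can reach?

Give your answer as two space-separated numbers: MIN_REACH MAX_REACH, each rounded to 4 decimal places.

Link lengths: [9.8, 4.7, 4.1, 10.0, 10.3]
max_reach = 9.8 + 4.7 + 4.1 + 10 + 10.3 = 38.9
L_max = max([9.8, 4.7, 4.1, 10.0, 10.3]) = 10.3
S (sum of others) = 38.9 - 10.3 = 28.6
min_reach = max(0, 10.3 - 28.6) = max(0, -18.3) = 0

Answer: 0.0000 38.9000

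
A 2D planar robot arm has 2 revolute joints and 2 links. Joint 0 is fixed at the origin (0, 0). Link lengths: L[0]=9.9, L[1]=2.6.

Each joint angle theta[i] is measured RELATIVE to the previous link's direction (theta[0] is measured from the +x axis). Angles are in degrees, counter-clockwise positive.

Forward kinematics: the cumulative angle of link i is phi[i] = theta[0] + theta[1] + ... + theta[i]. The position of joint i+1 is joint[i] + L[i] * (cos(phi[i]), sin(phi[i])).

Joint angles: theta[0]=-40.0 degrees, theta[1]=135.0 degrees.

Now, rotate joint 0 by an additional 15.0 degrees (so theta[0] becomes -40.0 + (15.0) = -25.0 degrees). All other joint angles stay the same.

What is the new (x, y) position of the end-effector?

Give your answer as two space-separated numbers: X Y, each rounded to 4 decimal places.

Answer: 8.0832 -1.7407

Derivation:
joint[0] = (0.0000, 0.0000)  (base)
link 0: phi[0] = -25 = -25 deg
  cos(-25 deg) = 0.9063, sin(-25 deg) = -0.4226
  joint[1] = (0.0000, 0.0000) + 9.9 * (0.9063, -0.4226) = (0.0000 + 8.9724, 0.0000 + -4.1839) = (8.9724, -4.1839)
link 1: phi[1] = -25 + 135 = 110 deg
  cos(110 deg) = -0.3420, sin(110 deg) = 0.9397
  joint[2] = (8.9724, -4.1839) + 2.6 * (-0.3420, 0.9397) = (8.9724 + -0.8893, -4.1839 + 2.4432) = (8.0832, -1.7407)
End effector: (8.0832, -1.7407)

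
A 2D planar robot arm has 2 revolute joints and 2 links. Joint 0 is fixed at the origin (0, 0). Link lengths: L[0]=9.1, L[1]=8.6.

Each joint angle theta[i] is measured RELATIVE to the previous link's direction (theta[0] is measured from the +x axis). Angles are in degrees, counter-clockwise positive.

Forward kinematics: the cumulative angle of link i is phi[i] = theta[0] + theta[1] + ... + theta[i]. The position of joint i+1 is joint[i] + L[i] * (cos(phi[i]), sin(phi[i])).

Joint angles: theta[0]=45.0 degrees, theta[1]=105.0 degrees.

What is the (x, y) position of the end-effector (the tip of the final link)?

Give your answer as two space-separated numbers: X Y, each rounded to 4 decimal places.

joint[0] = (0.0000, 0.0000)  (base)
link 0: phi[0] = 45 = 45 deg
  cos(45 deg) = 0.7071, sin(45 deg) = 0.7071
  joint[1] = (0.0000, 0.0000) + 9.1 * (0.7071, 0.7071) = (0.0000 + 6.4347, 0.0000 + 6.4347) = (6.4347, 6.4347)
link 1: phi[1] = 45 + 105 = 150 deg
  cos(150 deg) = -0.8660, sin(150 deg) = 0.5000
  joint[2] = (6.4347, 6.4347) + 8.6 * (-0.8660, 0.5000) = (6.4347 + -7.4478, 6.4347 + 4.3000) = (-1.0131, 10.7347)
End effector: (-1.0131, 10.7347)

Answer: -1.0131 10.7347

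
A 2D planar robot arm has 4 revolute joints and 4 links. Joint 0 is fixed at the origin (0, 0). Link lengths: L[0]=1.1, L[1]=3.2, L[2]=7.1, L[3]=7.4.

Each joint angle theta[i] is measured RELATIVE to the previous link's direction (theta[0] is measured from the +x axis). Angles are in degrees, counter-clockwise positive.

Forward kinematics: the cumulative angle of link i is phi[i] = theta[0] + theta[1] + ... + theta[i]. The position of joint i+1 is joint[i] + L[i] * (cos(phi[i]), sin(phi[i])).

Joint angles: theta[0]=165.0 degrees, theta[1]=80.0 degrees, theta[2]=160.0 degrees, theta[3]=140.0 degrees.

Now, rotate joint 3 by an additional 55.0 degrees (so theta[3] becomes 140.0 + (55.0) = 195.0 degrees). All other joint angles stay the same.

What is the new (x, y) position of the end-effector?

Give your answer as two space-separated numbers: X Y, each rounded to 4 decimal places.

joint[0] = (0.0000, 0.0000)  (base)
link 0: phi[0] = 165 = 165 deg
  cos(165 deg) = -0.9659, sin(165 deg) = 0.2588
  joint[1] = (0.0000, 0.0000) + 1.1 * (-0.9659, 0.2588) = (0.0000 + -1.0625, 0.0000 + 0.2847) = (-1.0625, 0.2847)
link 1: phi[1] = 165 + 80 = 245 deg
  cos(245 deg) = -0.4226, sin(245 deg) = -0.9063
  joint[2] = (-1.0625, 0.2847) + 3.2 * (-0.4226, -0.9063) = (-1.0625 + -1.3524, 0.2847 + -2.9002) = (-2.4149, -2.6155)
link 2: phi[2] = 165 + 80 + 160 = 405 deg
  cos(405 deg) = 0.7071, sin(405 deg) = 0.7071
  joint[3] = (-2.4149, -2.6155) + 7.1 * (0.7071, 0.7071) = (-2.4149 + 5.0205, -2.6155 + 5.0205) = (2.6056, 2.4050)
link 3: phi[3] = 165 + 80 + 160 + 195 = 600 deg
  cos(600 deg) = -0.5000, sin(600 deg) = -0.8660
  joint[4] = (2.6056, 2.4050) + 7.4 * (-0.5000, -0.8660) = (2.6056 + -3.7000, 2.4050 + -6.4086) = (-1.0944, -4.0036)
End effector: (-1.0944, -4.0036)

Answer: -1.0944 -4.0036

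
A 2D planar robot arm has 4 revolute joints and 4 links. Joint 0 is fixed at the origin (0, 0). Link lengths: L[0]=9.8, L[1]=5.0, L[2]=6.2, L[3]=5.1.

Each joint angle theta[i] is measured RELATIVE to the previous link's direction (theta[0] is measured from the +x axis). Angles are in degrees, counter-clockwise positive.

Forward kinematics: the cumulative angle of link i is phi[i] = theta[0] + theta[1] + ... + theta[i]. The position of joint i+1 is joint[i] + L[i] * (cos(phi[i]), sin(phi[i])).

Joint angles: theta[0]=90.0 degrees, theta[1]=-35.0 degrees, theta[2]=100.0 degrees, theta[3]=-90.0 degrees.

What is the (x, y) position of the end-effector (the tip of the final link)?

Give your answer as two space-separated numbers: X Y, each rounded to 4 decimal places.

Answer: -0.5959 21.1382

Derivation:
joint[0] = (0.0000, 0.0000)  (base)
link 0: phi[0] = 90 = 90 deg
  cos(90 deg) = 0.0000, sin(90 deg) = 1.0000
  joint[1] = (0.0000, 0.0000) + 9.8 * (0.0000, 1.0000) = (0.0000 + 0.0000, 0.0000 + 9.8000) = (0.0000, 9.8000)
link 1: phi[1] = 90 + -35 = 55 deg
  cos(55 deg) = 0.5736, sin(55 deg) = 0.8192
  joint[2] = (0.0000, 9.8000) + 5 * (0.5736, 0.8192) = (0.0000 + 2.8679, 9.8000 + 4.0958) = (2.8679, 13.8958)
link 2: phi[2] = 90 + -35 + 100 = 155 deg
  cos(155 deg) = -0.9063, sin(155 deg) = 0.4226
  joint[3] = (2.8679, 13.8958) + 6.2 * (-0.9063, 0.4226) = (2.8679 + -5.6191, 13.8958 + 2.6202) = (-2.7512, 16.5160)
link 3: phi[3] = 90 + -35 + 100 + -90 = 65 deg
  cos(65 deg) = 0.4226, sin(65 deg) = 0.9063
  joint[4] = (-2.7512, 16.5160) + 5.1 * (0.4226, 0.9063) = (-2.7512 + 2.1554, 16.5160 + 4.6222) = (-0.5959, 21.1382)
End effector: (-0.5959, 21.1382)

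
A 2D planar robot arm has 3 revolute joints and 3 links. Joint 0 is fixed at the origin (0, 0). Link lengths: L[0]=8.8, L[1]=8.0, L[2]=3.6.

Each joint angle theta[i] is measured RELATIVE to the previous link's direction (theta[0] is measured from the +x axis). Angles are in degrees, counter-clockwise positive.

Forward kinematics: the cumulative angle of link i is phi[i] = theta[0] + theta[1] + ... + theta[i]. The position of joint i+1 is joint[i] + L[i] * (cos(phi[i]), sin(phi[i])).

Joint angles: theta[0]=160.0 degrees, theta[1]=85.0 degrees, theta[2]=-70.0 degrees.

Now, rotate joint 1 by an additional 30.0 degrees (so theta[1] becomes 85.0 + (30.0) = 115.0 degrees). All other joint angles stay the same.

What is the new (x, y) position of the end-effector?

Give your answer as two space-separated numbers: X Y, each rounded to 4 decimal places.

Answer: -10.8348 -6.4812

Derivation:
joint[0] = (0.0000, 0.0000)  (base)
link 0: phi[0] = 160 = 160 deg
  cos(160 deg) = -0.9397, sin(160 deg) = 0.3420
  joint[1] = (0.0000, 0.0000) + 8.8 * (-0.9397, 0.3420) = (0.0000 + -8.2693, 0.0000 + 3.0098) = (-8.2693, 3.0098)
link 1: phi[1] = 160 + 115 = 275 deg
  cos(275 deg) = 0.0872, sin(275 deg) = -0.9962
  joint[2] = (-8.2693, 3.0098) + 8 * (0.0872, -0.9962) = (-8.2693 + 0.6972, 3.0098 + -7.9696) = (-7.5720, -4.9598)
link 2: phi[2] = 160 + 115 + -70 = 205 deg
  cos(205 deg) = -0.9063, sin(205 deg) = -0.4226
  joint[3] = (-7.5720, -4.9598) + 3.6 * (-0.9063, -0.4226) = (-7.5720 + -3.2627, -4.9598 + -1.5214) = (-10.8348, -6.4812)
End effector: (-10.8348, -6.4812)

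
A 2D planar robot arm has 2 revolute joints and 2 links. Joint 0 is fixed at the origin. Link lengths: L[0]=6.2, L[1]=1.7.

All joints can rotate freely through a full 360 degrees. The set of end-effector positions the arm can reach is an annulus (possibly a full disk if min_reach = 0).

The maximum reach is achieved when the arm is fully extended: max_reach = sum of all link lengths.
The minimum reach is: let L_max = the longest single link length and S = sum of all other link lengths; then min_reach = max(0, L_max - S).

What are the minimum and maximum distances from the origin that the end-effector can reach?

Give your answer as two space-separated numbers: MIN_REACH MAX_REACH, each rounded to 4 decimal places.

Link lengths: [6.2, 1.7]
max_reach = 6.2 + 1.7 = 7.9
L_max = max([6.2, 1.7]) = 6.2
S (sum of others) = 7.9 - 6.2 = 1.7
min_reach = max(0, 6.2 - 1.7) = max(0, 4.5) = 4.5

Answer: 4.5000 7.9000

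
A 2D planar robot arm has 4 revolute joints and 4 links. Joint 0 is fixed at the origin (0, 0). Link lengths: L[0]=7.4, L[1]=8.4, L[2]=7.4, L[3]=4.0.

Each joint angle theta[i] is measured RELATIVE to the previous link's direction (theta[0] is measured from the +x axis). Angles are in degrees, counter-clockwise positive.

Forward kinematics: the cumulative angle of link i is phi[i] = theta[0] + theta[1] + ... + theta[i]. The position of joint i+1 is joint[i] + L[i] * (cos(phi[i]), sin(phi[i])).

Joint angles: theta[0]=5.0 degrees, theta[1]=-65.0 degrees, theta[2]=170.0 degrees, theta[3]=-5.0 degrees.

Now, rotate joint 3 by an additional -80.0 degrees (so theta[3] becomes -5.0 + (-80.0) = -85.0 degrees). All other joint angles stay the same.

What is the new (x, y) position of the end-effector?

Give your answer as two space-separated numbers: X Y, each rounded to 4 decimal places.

joint[0] = (0.0000, 0.0000)  (base)
link 0: phi[0] = 5 = 5 deg
  cos(5 deg) = 0.9962, sin(5 deg) = 0.0872
  joint[1] = (0.0000, 0.0000) + 7.4 * (0.9962, 0.0872) = (0.0000 + 7.3718, 0.0000 + 0.6450) = (7.3718, 0.6450)
link 1: phi[1] = 5 + -65 = -60 deg
  cos(-60 deg) = 0.5000, sin(-60 deg) = -0.8660
  joint[2] = (7.3718, 0.6450) + 8.4 * (0.5000, -0.8660) = (7.3718 + 4.2000, 0.6450 + -7.2746) = (11.5718, -6.6297)
link 2: phi[2] = 5 + -65 + 170 = 110 deg
  cos(110 deg) = -0.3420, sin(110 deg) = 0.9397
  joint[3] = (11.5718, -6.6297) + 7.4 * (-0.3420, 0.9397) = (11.5718 + -2.5309, -6.6297 + 6.9537) = (9.0409, 0.3241)
link 3: phi[3] = 5 + -65 + 170 + -85 = 25 deg
  cos(25 deg) = 0.9063, sin(25 deg) = 0.4226
  joint[4] = (9.0409, 0.3241) + 4 * (0.9063, 0.4226) = (9.0409 + 3.6252, 0.3241 + 1.6905) = (12.6661, 2.0145)
End effector: (12.6661, 2.0145)

Answer: 12.6661 2.0145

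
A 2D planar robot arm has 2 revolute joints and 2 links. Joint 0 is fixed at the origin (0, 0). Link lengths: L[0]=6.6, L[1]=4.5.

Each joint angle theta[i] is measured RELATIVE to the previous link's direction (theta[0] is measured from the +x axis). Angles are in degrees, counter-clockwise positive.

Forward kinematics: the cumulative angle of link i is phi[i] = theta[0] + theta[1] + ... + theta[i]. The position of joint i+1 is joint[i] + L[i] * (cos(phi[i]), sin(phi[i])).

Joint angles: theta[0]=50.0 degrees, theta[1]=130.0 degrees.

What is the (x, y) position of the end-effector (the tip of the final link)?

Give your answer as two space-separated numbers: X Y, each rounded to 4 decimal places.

joint[0] = (0.0000, 0.0000)  (base)
link 0: phi[0] = 50 = 50 deg
  cos(50 deg) = 0.6428, sin(50 deg) = 0.7660
  joint[1] = (0.0000, 0.0000) + 6.6 * (0.6428, 0.7660) = (0.0000 + 4.2424, 0.0000 + 5.0559) = (4.2424, 5.0559)
link 1: phi[1] = 50 + 130 = 180 deg
  cos(180 deg) = -1.0000, sin(180 deg) = 0.0000
  joint[2] = (4.2424, 5.0559) + 4.5 * (-1.0000, 0.0000) = (4.2424 + -4.5000, 5.0559 + 0.0000) = (-0.2576, 5.0559)
End effector: (-0.2576, 5.0559)

Answer: -0.2576 5.0559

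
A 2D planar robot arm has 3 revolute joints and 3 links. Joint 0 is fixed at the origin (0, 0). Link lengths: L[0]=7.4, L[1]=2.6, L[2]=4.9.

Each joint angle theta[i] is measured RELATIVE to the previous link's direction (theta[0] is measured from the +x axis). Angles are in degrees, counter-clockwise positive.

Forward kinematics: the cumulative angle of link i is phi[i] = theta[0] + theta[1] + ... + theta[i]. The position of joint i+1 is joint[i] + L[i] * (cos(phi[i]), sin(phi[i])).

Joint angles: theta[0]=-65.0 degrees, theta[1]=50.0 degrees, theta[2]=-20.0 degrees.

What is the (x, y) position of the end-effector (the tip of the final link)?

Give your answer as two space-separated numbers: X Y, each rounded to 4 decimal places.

Answer: 9.6526 -10.1901

Derivation:
joint[0] = (0.0000, 0.0000)  (base)
link 0: phi[0] = -65 = -65 deg
  cos(-65 deg) = 0.4226, sin(-65 deg) = -0.9063
  joint[1] = (0.0000, 0.0000) + 7.4 * (0.4226, -0.9063) = (0.0000 + 3.1274, 0.0000 + -6.7067) = (3.1274, -6.7067)
link 1: phi[1] = -65 + 50 = -15 deg
  cos(-15 deg) = 0.9659, sin(-15 deg) = -0.2588
  joint[2] = (3.1274, -6.7067) + 2.6 * (0.9659, -0.2588) = (3.1274 + 2.5114, -6.7067 + -0.6729) = (5.6388, -7.3796)
link 2: phi[2] = -65 + 50 + -20 = -35 deg
  cos(-35 deg) = 0.8192, sin(-35 deg) = -0.5736
  joint[3] = (5.6388, -7.3796) + 4.9 * (0.8192, -0.5736) = (5.6388 + 4.0138, -7.3796 + -2.8105) = (9.6526, -10.1901)
End effector: (9.6526, -10.1901)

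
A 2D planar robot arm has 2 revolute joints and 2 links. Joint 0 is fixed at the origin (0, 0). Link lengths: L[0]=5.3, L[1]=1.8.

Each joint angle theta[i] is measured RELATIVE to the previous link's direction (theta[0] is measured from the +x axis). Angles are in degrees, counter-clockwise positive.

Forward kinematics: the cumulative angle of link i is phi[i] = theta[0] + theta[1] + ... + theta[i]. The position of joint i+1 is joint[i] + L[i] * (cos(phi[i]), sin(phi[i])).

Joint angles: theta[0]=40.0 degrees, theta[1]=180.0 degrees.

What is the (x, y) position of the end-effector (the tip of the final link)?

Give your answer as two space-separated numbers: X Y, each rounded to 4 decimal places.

joint[0] = (0.0000, 0.0000)  (base)
link 0: phi[0] = 40 = 40 deg
  cos(40 deg) = 0.7660, sin(40 deg) = 0.6428
  joint[1] = (0.0000, 0.0000) + 5.3 * (0.7660, 0.6428) = (0.0000 + 4.0600, 0.0000 + 3.4068) = (4.0600, 3.4068)
link 1: phi[1] = 40 + 180 = 220 deg
  cos(220 deg) = -0.7660, sin(220 deg) = -0.6428
  joint[2] = (4.0600, 3.4068) + 1.8 * (-0.7660, -0.6428) = (4.0600 + -1.3789, 3.4068 + -1.1570) = (2.6812, 2.2498)
End effector: (2.6812, 2.2498)

Answer: 2.6812 2.2498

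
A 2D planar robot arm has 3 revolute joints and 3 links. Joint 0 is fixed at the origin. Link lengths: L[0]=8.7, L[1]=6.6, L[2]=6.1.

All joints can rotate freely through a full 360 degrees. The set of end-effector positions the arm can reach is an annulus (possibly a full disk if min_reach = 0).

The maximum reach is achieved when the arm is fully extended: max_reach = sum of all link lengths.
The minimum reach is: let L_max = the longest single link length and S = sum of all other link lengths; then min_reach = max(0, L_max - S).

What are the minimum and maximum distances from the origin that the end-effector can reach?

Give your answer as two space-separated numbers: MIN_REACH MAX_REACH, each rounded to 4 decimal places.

Answer: 0.0000 21.4000

Derivation:
Link lengths: [8.7, 6.6, 6.1]
max_reach = 8.7 + 6.6 + 6.1 = 21.4
L_max = max([8.7, 6.6, 6.1]) = 8.7
S (sum of others) = 21.4 - 8.7 = 12.7
min_reach = max(0, 8.7 - 12.7) = max(0, -4) = 0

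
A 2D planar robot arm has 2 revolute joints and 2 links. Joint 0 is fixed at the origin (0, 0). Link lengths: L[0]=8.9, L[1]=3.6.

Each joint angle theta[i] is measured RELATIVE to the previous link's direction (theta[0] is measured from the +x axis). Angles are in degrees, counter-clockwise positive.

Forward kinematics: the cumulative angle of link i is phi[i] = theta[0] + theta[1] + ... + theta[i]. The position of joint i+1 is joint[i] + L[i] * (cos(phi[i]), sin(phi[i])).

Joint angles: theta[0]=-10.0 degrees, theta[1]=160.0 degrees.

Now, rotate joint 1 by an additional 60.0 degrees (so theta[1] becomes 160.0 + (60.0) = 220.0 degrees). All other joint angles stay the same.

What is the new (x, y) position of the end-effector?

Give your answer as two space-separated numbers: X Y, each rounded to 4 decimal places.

Answer: 5.6471 -3.3455

Derivation:
joint[0] = (0.0000, 0.0000)  (base)
link 0: phi[0] = -10 = -10 deg
  cos(-10 deg) = 0.9848, sin(-10 deg) = -0.1736
  joint[1] = (0.0000, 0.0000) + 8.9 * (0.9848, -0.1736) = (0.0000 + 8.7648, 0.0000 + -1.5455) = (8.7648, -1.5455)
link 1: phi[1] = -10 + 220 = 210 deg
  cos(210 deg) = -0.8660, sin(210 deg) = -0.5000
  joint[2] = (8.7648, -1.5455) + 3.6 * (-0.8660, -0.5000) = (8.7648 + -3.1177, -1.5455 + -1.8000) = (5.6471, -3.3455)
End effector: (5.6471, -3.3455)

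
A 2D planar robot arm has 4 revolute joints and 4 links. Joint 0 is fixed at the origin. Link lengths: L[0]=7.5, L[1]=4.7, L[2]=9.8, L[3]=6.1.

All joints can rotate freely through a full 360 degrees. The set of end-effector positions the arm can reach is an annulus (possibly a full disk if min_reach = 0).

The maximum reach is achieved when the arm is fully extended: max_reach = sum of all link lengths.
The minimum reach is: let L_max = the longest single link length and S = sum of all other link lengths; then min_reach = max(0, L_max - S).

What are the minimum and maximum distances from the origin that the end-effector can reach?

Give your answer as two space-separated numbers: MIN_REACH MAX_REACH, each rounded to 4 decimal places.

Link lengths: [7.5, 4.7, 9.8, 6.1]
max_reach = 7.5 + 4.7 + 9.8 + 6.1 = 28.1
L_max = max([7.5, 4.7, 9.8, 6.1]) = 9.8
S (sum of others) = 28.1 - 9.8 = 18.3
min_reach = max(0, 9.8 - 18.3) = max(0, -8.5) = 0

Answer: 0.0000 28.1000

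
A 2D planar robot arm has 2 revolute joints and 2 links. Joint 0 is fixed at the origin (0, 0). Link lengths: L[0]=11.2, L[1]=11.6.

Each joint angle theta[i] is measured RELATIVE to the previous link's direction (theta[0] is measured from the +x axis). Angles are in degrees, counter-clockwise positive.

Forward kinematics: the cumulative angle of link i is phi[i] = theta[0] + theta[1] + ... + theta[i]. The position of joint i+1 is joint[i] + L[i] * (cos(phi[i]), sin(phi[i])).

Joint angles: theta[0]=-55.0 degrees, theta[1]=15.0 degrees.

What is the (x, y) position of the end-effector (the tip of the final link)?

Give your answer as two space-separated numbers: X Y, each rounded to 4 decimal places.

joint[0] = (0.0000, 0.0000)  (base)
link 0: phi[0] = -55 = -55 deg
  cos(-55 deg) = 0.5736, sin(-55 deg) = -0.8192
  joint[1] = (0.0000, 0.0000) + 11.2 * (0.5736, -0.8192) = (0.0000 + 6.4241, 0.0000 + -9.1745) = (6.4241, -9.1745)
link 1: phi[1] = -55 + 15 = -40 deg
  cos(-40 deg) = 0.7660, sin(-40 deg) = -0.6428
  joint[2] = (6.4241, -9.1745) + 11.6 * (0.7660, -0.6428) = (6.4241 + 8.8861, -9.1745 + -7.4563) = (15.3102, -16.6308)
End effector: (15.3102, -16.6308)

Answer: 15.3102 -16.6308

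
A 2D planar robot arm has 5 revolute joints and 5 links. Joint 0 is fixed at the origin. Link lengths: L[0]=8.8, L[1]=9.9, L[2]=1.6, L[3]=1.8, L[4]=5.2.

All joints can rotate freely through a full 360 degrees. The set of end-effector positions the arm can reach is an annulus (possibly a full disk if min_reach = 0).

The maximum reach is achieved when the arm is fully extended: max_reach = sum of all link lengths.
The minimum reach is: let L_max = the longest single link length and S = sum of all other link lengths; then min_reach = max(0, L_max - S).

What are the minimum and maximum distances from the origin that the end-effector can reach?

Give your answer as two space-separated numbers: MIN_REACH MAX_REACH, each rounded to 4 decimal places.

Answer: 0.0000 27.3000

Derivation:
Link lengths: [8.8, 9.9, 1.6, 1.8, 5.2]
max_reach = 8.8 + 9.9 + 1.6 + 1.8 + 5.2 = 27.3
L_max = max([8.8, 9.9, 1.6, 1.8, 5.2]) = 9.9
S (sum of others) = 27.3 - 9.9 = 17.4
min_reach = max(0, 9.9 - 17.4) = max(0, -7.5) = 0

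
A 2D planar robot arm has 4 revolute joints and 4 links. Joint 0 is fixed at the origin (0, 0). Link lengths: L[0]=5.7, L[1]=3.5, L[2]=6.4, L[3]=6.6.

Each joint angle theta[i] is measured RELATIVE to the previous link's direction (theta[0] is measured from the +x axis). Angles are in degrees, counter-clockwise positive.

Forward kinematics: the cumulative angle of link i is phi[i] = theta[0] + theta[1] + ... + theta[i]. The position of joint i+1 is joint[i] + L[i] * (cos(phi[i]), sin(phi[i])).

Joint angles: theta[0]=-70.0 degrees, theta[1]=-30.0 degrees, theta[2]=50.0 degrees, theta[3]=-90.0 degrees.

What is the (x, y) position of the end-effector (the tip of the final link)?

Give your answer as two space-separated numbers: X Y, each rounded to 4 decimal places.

joint[0] = (0.0000, 0.0000)  (base)
link 0: phi[0] = -70 = -70 deg
  cos(-70 deg) = 0.3420, sin(-70 deg) = -0.9397
  joint[1] = (0.0000, 0.0000) + 5.7 * (0.3420, -0.9397) = (0.0000 + 1.9495, 0.0000 + -5.3562) = (1.9495, -5.3562)
link 1: phi[1] = -70 + -30 = -100 deg
  cos(-100 deg) = -0.1736, sin(-100 deg) = -0.9848
  joint[2] = (1.9495, -5.3562) + 3.5 * (-0.1736, -0.9848) = (1.9495 + -0.6078, -5.3562 + -3.4468) = (1.3417, -8.8031)
link 2: phi[2] = -70 + -30 + 50 = -50 deg
  cos(-50 deg) = 0.6428, sin(-50 deg) = -0.7660
  joint[3] = (1.3417, -8.8031) + 6.4 * (0.6428, -0.7660) = (1.3417 + 4.1138, -8.8031 + -4.9027) = (5.4556, -13.7058)
link 3: phi[3] = -70 + -30 + 50 + -90 = -140 deg
  cos(-140 deg) = -0.7660, sin(-140 deg) = -0.6428
  joint[4] = (5.4556, -13.7058) + 6.6 * (-0.7660, -0.6428) = (5.4556 + -5.0559, -13.7058 + -4.2424) = (0.3997, -17.9482)
End effector: (0.3997, -17.9482)

Answer: 0.3997 -17.9482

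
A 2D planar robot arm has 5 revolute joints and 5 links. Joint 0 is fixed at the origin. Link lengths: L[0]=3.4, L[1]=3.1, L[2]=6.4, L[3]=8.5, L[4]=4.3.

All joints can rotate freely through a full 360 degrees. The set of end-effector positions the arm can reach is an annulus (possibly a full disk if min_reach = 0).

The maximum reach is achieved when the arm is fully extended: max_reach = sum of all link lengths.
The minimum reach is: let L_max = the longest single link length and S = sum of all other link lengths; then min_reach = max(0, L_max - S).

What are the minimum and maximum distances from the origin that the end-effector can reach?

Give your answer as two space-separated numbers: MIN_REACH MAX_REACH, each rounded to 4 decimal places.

Answer: 0.0000 25.7000

Derivation:
Link lengths: [3.4, 3.1, 6.4, 8.5, 4.3]
max_reach = 3.4 + 3.1 + 6.4 + 8.5 + 4.3 = 25.7
L_max = max([3.4, 3.1, 6.4, 8.5, 4.3]) = 8.5
S (sum of others) = 25.7 - 8.5 = 17.2
min_reach = max(0, 8.5 - 17.2) = max(0, -8.7) = 0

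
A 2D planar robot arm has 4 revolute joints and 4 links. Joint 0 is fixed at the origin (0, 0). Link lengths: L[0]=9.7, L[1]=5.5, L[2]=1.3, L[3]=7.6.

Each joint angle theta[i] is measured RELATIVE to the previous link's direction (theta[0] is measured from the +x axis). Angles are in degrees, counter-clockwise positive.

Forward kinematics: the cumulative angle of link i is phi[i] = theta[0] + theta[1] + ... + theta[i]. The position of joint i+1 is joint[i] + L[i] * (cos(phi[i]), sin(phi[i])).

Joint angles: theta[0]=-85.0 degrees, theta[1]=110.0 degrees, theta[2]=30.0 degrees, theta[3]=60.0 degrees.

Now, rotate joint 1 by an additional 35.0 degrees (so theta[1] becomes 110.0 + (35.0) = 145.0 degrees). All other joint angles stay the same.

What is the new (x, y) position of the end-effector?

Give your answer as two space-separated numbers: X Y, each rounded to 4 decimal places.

joint[0] = (0.0000, 0.0000)  (base)
link 0: phi[0] = -85 = -85 deg
  cos(-85 deg) = 0.0872, sin(-85 deg) = -0.9962
  joint[1] = (0.0000, 0.0000) + 9.7 * (0.0872, -0.9962) = (0.0000 + 0.8454, 0.0000 + -9.6631) = (0.8454, -9.6631)
link 1: phi[1] = -85 + 145 = 60 deg
  cos(60 deg) = 0.5000, sin(60 deg) = 0.8660
  joint[2] = (0.8454, -9.6631) + 5.5 * (0.5000, 0.8660) = (0.8454 + 2.7500, -9.6631 + 4.7631) = (3.5954, -4.8999)
link 2: phi[2] = -85 + 145 + 30 = 90 deg
  cos(90 deg) = 0.0000, sin(90 deg) = 1.0000
  joint[3] = (3.5954, -4.8999) + 1.3 * (0.0000, 1.0000) = (3.5954 + 0.0000, -4.8999 + 1.3000) = (3.5954, -3.5999)
link 3: phi[3] = -85 + 145 + 30 + 60 = 150 deg
  cos(150 deg) = -0.8660, sin(150 deg) = 0.5000
  joint[4] = (3.5954, -3.5999) + 7.6 * (-0.8660, 0.5000) = (3.5954 + -6.5818, -3.5999 + 3.8000) = (-2.9864, 0.2001)
End effector: (-2.9864, 0.2001)

Answer: -2.9864 0.2001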